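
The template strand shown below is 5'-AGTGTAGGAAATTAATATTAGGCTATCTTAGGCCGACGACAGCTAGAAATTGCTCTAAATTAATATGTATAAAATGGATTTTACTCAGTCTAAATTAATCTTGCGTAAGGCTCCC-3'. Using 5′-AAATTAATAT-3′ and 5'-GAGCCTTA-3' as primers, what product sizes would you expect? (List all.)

The forward primer AAATTAATAT matches the top strand at positions 9–18, 57–66.
The reverse primer's reverse complement is TAAGGCTC, matching at positions 106–113.
Each forward site pairs with the reverse site to give a product ending at position 113: sizes 105, 57 bp.

105 bp, 57 bp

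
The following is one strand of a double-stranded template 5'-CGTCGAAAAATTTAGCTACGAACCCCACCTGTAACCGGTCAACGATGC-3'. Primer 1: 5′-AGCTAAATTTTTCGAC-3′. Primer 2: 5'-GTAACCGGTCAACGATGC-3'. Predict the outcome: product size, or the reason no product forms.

Primer 1 (AGCTAAATTTTTCGAC) has reverse complement GTCGAAAAATTTAGCT, which matches the top strand at positions 2–17; primer 1 anneals to the top strand there with its 3' end pointing upstream toward position 2.
Primer 2 (GTAACCGGTCAACGATGC) matches the top strand directly at positions 31–48; it anneals to the bottom strand with its 3' end pointing downstream toward position 48.
The 3' ends diverge (primer 1 extends toward position 1, primer 2 toward position 48), so the primers never converge on a shared product.

No product — the primers' 3' ends point away from each other.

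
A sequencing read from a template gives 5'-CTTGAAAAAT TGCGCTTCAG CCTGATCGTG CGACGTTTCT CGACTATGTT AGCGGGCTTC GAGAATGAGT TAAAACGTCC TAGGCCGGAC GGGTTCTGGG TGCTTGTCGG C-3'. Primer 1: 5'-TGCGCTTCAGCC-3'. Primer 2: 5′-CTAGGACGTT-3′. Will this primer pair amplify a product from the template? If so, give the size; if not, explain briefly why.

Yes — a 73 bp product.

Primer 1 (TGCGCTTCAGCC) matches the top strand at positions 11–22; it acts as a forward primer.
Primer 2's reverse complement is AACGTCCTAG, matching the top strand at positions 74–83; it acts as a reverse primer.
The 3' ends face each other across positions 11–83, giving a 73 bp product.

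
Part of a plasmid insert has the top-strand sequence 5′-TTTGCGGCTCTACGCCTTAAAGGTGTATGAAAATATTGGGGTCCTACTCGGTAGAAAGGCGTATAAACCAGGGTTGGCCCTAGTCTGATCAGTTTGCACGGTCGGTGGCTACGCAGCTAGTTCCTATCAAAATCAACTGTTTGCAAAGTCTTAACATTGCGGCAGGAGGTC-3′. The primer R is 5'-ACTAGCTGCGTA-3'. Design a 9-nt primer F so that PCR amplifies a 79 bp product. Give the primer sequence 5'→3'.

The reverse primer's reverse complement TACGCAGCTAGT matches the template at positions 110–121, so the product ends at position 121.
A 79 bp product then starts at position 121 − 79 + 1 = 43.
The forward primer is identical to the top strand there: CCTACTCGG.

5'-CCTACTCGG-3'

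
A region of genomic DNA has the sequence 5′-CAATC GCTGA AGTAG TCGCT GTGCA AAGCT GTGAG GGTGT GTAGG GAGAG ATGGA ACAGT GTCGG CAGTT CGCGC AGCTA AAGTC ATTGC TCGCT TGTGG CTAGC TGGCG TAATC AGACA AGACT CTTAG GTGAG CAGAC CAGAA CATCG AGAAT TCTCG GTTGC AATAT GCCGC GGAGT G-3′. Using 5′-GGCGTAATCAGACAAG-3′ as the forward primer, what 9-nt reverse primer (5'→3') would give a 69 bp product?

The forward primer binds at positions 107–122, so a 69 bp product ends at position 107 + 69 − 1 = 175.
The reverse primer anneals to the top strand over positions 167–175, i.e. to ATATGCCGC.
Its sequence written 5'→3' is the reverse complement: GCGGCATAT.

5'-GCGGCATAT-3'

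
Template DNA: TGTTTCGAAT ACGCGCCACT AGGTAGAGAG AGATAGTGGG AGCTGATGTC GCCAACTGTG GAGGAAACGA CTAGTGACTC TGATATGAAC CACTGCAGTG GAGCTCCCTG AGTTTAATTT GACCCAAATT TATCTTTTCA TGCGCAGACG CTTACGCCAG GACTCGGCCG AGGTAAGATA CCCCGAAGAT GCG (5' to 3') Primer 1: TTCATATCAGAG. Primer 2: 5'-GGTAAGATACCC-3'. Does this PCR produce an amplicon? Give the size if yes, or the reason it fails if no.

Primer 1 (TTCATATCAGAG) has reverse complement CTCTGATATGAA, which matches the top strand at positions 78–89; primer 1 anneals to the top strand there with its 3' end pointing upstream toward position 78.
Primer 2 (GGTAAGATACCC) matches the top strand directly at positions 172–183; it anneals to the bottom strand with its 3' end pointing downstream toward position 183.
The 3' ends diverge (primer 1 extends toward position 1, primer 2 toward position 193), so the primers never converge on a shared product.

No product — the primers' 3' ends point away from each other.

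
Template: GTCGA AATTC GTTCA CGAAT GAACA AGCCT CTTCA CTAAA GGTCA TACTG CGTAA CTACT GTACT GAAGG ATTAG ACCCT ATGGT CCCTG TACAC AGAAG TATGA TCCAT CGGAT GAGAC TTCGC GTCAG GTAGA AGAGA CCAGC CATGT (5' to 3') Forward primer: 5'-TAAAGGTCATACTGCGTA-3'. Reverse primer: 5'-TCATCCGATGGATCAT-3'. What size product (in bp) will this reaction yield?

Forward primer TAAAGGTCATACTGCGTA is found on the top strand at positions 37–54.
Reverse complement of the reverse primer: ATGATCCATCGGATGA. This occurs on the top strand at positions 102–117.
Amplicon spans positions 37–117: 81 bp.

81 bp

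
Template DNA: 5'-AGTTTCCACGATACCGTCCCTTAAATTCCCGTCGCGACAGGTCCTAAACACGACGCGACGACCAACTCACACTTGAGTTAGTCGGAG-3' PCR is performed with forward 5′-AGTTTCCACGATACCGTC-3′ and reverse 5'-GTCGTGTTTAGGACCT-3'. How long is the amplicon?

54 bp

Scanning the template, AGTTTCCACGATACCGTC occurs at positions 1–18; this primer anneals to the bottom strand there with its 3' end pointing downstream.
The reverse primer's reverse complement is AGGTCCTAAACACGAC, which matches the template at positions 39–54.
The product runs from position 1 to position 54, so its length is 54 − 1 + 1 = 54 bp.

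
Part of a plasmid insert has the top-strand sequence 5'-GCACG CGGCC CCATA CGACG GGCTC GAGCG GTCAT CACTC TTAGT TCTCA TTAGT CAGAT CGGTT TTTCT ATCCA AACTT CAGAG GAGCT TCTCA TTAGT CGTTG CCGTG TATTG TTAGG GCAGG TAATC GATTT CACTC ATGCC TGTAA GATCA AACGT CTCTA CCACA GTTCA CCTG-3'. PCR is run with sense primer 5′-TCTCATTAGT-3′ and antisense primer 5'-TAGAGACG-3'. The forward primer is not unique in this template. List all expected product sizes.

The forward primer TCTCATTAGT matches the top strand at positions 46–55, 91–100.
The reverse primer's reverse complement is CGTCTCTA, matching at positions 158–165.
Each forward site pairs with the reverse site to give a product ending at position 165: sizes 120, 75 bp.

120 bp, 75 bp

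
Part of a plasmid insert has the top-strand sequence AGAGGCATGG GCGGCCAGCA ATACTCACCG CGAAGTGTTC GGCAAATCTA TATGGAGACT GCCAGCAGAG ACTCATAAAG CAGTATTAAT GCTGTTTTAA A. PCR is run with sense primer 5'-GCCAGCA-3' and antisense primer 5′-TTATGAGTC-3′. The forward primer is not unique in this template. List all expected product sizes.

The forward primer GCCAGCA matches the top strand at positions 14–20, 61–67.
The reverse primer's reverse complement is GACTCATAA, matching at positions 70–78.
Each forward site pairs with the reverse site to give a product ending at position 78: sizes 65, 18 bp.

65 bp, 18 bp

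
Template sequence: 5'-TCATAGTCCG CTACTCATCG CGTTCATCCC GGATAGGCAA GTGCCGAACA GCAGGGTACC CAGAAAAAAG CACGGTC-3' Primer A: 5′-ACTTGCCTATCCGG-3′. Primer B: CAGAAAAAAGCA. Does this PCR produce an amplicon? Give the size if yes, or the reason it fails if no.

Primer A (ACTTGCCTATCCGG) has reverse complement CCGGATAGGCAAGT, which matches the top strand at positions 29–42; primer A anneals to the top strand there with its 3' end pointing upstream toward position 29.
Primer B (CAGAAAAAAGCA) matches the top strand directly at positions 61–72; it anneals to the bottom strand with its 3' end pointing downstream toward position 72.
The 3' ends diverge (primer A extends toward position 1, primer B toward position 77), so the primers never converge on a shared product.

No product — the primers' 3' ends point away from each other.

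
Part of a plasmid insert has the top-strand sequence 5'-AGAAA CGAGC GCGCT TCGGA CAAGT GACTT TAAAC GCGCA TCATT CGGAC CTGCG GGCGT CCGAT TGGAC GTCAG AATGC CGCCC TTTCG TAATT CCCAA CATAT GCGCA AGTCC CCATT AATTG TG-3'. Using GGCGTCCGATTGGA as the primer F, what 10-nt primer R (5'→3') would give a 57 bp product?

The forward primer binds at positions 56–69, so a 57 bp product ends at position 56 + 57 − 1 = 112.
The reverse primer anneals to the top strand over positions 103–112, i.e. to TATGCGCAAG.
Its sequence written 5'→3' is the reverse complement: CTTGCGCATA.

5'-CTTGCGCATA-3'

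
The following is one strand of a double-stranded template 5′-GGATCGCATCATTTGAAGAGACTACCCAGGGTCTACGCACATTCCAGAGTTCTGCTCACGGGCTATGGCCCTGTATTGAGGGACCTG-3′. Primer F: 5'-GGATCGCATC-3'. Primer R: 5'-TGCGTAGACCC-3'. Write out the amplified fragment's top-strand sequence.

5'-GGATCGCATCATTTGAAGAGACTACCCAGGGTCTACGCA-3'

The forward primer matches the template at positions 1–10.
Reverse complement of the reverse primer: GGGTCTACGCA. This occurs on the top strand at positions 29–39.
The product is the template from position 1 through 39 (39 bp).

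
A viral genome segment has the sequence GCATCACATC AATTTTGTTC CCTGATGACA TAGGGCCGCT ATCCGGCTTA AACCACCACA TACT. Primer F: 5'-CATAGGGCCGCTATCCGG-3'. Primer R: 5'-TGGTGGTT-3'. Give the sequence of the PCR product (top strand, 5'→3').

The forward primer matches the template at positions 29–46.
Reverse complement of the reverse primer: AACCACCA. This occurs on the top strand at positions 51–58.
The product is the template from position 29 through 58 (30 bp).

5'-CATAGGGCCGCTATCCGGCTTAAACCACCA-3'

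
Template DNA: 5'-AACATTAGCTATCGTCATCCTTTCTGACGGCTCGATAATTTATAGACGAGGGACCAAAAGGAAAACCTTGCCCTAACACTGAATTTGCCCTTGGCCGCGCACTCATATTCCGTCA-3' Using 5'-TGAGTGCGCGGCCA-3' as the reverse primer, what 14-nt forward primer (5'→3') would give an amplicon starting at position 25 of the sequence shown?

The reverse primer's reverse complement TGGCCGCGCACTCA matches the template at positions 92–105; the product starts at position 25.
The forward primer is identical to the top strand over positions 25–38: TGACGGCTCGATAA.

5'-TGACGGCTCGATAA-3'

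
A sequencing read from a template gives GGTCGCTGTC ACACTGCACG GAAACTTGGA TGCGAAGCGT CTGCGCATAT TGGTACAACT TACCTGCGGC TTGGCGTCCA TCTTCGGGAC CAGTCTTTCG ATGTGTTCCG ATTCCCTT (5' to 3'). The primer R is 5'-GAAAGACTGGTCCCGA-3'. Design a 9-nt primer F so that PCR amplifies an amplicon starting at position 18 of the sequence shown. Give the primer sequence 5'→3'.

The reverse primer's reverse complement TCGGGACCAGTCTTTC matches the template at positions 84–99; the product starts at position 18.
The forward primer is identical to the top strand over positions 18–26: ACGGAAACT.

5'-ACGGAAACT-3'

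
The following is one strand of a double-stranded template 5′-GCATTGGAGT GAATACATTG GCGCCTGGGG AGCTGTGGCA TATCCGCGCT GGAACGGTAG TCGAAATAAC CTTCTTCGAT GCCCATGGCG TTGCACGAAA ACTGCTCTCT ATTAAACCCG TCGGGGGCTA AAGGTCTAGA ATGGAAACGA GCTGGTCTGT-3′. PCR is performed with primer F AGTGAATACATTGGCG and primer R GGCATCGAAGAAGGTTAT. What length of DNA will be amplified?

Forward primer AGTGAATACATTGGCG is found on the top strand at positions 8–23.
Taking the reverse complement of GGCATCGAAGAAGGTTAT gives ATAACCTTCTTCGATGCC, found at positions 66–83 on the template; the primer anneals here to the top strand with its 3' end pointing upstream.
Product length = (reverse-primer end) − (forward-primer start) + 1 = 83 − 8 + 1 = 76 bp.

76 bp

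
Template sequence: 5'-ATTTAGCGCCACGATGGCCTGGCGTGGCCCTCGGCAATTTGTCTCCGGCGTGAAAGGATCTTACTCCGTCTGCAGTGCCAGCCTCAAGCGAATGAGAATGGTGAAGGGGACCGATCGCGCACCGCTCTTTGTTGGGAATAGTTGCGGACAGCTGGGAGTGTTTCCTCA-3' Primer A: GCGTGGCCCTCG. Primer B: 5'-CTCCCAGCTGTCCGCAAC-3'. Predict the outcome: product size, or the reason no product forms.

Yes — a 137 bp product.

Primer A (GCGTGGCCCTCG) matches the top strand at positions 22–33; it acts as a forward primer.
Primer B's reverse complement is GTTGCGGACAGCTGGGAG, matching the top strand at positions 141–158; it acts as a reverse primer.
The 3' ends face each other across positions 22–158, giving a 137 bp product.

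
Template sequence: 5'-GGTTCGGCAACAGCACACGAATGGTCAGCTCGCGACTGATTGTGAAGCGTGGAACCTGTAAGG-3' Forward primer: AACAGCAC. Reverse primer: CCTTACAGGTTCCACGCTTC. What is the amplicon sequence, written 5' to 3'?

Forward primer AACAGCAC is found on the top strand at positions 9–16.
The reverse primer's reverse complement is GAAGCGTGGAACCTGTAAGG, which matches the template at positions 44–63.
The product is the template from position 9 through 63 (55 bp).

5'-AACAGCACACGAATGGTCAGCTCGCGACTGATTGTGAAGCGTGGAACCTGTAAGG-3'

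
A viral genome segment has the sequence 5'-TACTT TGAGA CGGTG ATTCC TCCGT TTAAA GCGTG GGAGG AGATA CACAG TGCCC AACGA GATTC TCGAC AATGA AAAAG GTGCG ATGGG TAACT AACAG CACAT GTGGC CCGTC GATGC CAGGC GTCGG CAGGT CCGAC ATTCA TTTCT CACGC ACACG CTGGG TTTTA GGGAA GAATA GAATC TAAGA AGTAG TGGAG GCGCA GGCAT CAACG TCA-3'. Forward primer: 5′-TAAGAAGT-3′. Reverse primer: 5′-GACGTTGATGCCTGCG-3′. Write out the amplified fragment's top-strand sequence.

5'-TAAGAAGTAGTGGAGGCGCAGGCATCAACGTC-3'

The forward primer matches the template at positions 186–193.
Taking the reverse complement of GACGTTGATGCCTGCG gives CGCAGGCATCAACGTC, found at positions 202–217 on the template; the primer anneals here to the top strand with its 3' end pointing upstream.
The product is the template from position 186 through 217 (32 bp).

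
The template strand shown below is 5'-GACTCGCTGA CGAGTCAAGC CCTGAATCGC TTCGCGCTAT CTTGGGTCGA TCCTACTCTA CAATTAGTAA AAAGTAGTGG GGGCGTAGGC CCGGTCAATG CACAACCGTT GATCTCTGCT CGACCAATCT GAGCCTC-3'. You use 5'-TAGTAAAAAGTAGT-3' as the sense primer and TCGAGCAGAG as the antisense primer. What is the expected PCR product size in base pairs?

59 bp

The forward primer matches the template at positions 65–78.
Taking the reverse complement of TCGAGCAGAG gives CTCTGCTCGA, found at positions 114–123 on the template; the primer anneals here to the top strand with its 3' end pointing upstream.
The product runs from position 65 to position 123, so its length is 123 − 65 + 1 = 59 bp.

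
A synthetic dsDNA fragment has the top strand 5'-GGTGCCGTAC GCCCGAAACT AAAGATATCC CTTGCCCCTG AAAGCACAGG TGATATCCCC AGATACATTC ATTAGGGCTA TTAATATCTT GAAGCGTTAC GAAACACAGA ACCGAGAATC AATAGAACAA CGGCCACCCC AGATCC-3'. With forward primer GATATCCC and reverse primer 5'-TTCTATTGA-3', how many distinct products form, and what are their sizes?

Two products: 104 bp, 76 bp

The forward primer GATATCCC matches the top strand at positions 24–31, 52–59.
The reverse primer's reverse complement is TCAATAGAA, matching at positions 119–127.
Each forward site pairs with the reverse site to give a product ending at position 127: sizes 104, 76 bp.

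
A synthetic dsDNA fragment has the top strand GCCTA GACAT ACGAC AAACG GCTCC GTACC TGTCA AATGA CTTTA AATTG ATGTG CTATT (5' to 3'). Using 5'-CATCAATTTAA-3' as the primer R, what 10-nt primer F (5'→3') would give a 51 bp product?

The reverse primer's reverse complement TTAAATTGATG matches the template at positions 43–53, so the product ends at position 53.
A 51 bp product then starts at position 53 − 51 + 1 = 3.
The forward primer is identical to the top strand there: CTAGACATAC.

5'-CTAGACATAC-3'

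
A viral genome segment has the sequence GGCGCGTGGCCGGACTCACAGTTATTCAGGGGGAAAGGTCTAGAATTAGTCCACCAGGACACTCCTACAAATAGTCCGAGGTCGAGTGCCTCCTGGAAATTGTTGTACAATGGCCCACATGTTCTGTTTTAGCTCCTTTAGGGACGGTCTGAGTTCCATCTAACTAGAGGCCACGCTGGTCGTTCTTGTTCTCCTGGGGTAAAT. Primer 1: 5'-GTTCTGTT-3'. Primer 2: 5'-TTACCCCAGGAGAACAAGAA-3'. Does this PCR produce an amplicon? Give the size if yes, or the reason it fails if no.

Yes — an 82 bp product.

Primer 1 (GTTCTGTT) matches the top strand at positions 121–128; it acts as a forward primer.
Primer 2's reverse complement is TTCTTGTTCTCCTGGGGTAA, matching the top strand at positions 183–202; it acts as a reverse primer.
The 3' ends face each other across positions 121–202, giving an 82 bp product.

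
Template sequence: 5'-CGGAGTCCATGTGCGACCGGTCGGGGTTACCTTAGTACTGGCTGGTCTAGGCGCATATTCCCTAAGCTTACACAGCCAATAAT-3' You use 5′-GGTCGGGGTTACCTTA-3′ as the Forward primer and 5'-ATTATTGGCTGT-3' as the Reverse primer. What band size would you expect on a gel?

Scanning the template, GGTCGGGGTTACCTTA occurs at positions 19–34; this primer anneals to the bottom strand there with its 3' end pointing downstream.
The reverse primer's reverse complement is ACAGCCAATAAT, which matches the template at positions 72–83.
The product runs from position 19 to position 83, so its length is 83 − 19 + 1 = 65 bp.

65 bp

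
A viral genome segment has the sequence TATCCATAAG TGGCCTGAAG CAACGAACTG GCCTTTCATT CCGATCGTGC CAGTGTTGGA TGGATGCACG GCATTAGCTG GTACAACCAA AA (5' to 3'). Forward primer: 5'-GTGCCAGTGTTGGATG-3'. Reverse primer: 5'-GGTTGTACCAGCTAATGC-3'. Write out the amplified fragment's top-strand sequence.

5'-GTGCCAGTGTTGGATGGATGCACGGCATTAGCTGGTACAACC-3'

Forward primer GTGCCAGTGTTGGATG is found on the top strand at positions 47–62.
Taking the reverse complement of GGTTGTACCAGCTAATGC gives GCATTAGCTGGTACAACC, found at positions 71–88 on the template; the primer anneals here to the top strand with its 3' end pointing upstream.
The product is the template from position 47 through 88 (42 bp).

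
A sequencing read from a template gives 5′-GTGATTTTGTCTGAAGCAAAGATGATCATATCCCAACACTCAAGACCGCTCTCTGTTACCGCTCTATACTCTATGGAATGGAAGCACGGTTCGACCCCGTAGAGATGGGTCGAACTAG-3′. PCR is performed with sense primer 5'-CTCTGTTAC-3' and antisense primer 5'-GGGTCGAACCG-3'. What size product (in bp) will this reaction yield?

47 bp

The forward primer matches the template at positions 51–59.
The reverse primer's reverse complement is CGGTTCGACCC, which matches the template at positions 87–97.
The product runs from position 51 to position 97, so its length is 97 − 51 + 1 = 47 bp.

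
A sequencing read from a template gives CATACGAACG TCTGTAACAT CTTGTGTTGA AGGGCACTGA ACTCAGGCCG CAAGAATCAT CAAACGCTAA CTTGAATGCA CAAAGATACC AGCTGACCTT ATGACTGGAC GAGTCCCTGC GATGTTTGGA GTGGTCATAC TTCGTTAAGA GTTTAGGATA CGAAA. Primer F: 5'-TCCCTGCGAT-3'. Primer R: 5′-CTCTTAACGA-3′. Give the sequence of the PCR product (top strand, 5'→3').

5'-TCCCTGCGATGTTTGGAGTGGTCATACTTCGTTAAGAG-3'

Forward primer TCCCTGCGAT is found on the top strand at positions 114–123.
The reverse primer's reverse complement is TCGTTAAGAG, which matches the template at positions 142–151.
The product is the template from position 114 through 151 (38 bp).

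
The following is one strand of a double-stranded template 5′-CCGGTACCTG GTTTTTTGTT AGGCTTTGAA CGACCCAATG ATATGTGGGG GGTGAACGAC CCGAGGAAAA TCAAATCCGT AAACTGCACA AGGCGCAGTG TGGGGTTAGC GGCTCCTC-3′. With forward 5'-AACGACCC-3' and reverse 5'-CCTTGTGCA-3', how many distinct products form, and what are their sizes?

The forward primer AACGACCC matches the top strand at positions 29–36, 55–62.
The reverse primer's reverse complement is TGCACAAGG, matching at positions 85–93.
Each forward site pairs with the reverse site to give a product ending at position 93: sizes 65, 39 bp.

Two products: 65 bp, 39 bp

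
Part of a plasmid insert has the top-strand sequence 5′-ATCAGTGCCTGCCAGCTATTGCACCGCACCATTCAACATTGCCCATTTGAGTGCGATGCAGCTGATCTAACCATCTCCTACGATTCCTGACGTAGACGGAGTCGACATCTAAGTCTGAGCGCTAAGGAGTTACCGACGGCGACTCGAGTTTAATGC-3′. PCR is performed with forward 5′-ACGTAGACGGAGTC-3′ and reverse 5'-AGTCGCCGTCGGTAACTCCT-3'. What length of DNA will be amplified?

55 bp

The forward primer matches the template at positions 90–103.
Reverse complement of the reverse primer: AGGAGTTACCGACGGCGACT. This occurs on the top strand at positions 125–144.
The product runs from position 90 to position 144, so its length is 144 − 90 + 1 = 55 bp.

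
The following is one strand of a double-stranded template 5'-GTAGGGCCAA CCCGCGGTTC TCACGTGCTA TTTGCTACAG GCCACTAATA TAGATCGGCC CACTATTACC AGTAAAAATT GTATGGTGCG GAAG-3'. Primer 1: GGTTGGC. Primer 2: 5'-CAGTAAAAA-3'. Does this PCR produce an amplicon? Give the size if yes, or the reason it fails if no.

Primer 1 (GGTTGGC) has reverse complement GCCAACC, which matches the top strand at positions 6–12; primer 1 anneals to the top strand there with its 3' end pointing upstream toward position 6.
Primer 2 (CAGTAAAAA) matches the top strand directly at positions 70–78; it anneals to the bottom strand with its 3' end pointing downstream toward position 78.
The 3' ends diverge (primer 1 extends toward position 1, primer 2 toward position 94), so the primers never converge on a shared product.

No product — the primers' 3' ends point away from each other.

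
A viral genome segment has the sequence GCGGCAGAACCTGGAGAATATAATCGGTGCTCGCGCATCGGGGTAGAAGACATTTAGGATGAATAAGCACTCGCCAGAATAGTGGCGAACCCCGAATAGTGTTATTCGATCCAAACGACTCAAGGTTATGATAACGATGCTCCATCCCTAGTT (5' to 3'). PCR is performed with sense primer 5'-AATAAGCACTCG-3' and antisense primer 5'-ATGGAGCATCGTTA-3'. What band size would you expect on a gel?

84 bp

The forward primer matches the template at positions 62–73.
Reverse complement of the reverse primer: TAACGATGCTCCAT. This occurs on the top strand at positions 132–145.
Product length = (reverse-primer end) − (forward-primer start) + 1 = 145 − 62 + 1 = 84 bp.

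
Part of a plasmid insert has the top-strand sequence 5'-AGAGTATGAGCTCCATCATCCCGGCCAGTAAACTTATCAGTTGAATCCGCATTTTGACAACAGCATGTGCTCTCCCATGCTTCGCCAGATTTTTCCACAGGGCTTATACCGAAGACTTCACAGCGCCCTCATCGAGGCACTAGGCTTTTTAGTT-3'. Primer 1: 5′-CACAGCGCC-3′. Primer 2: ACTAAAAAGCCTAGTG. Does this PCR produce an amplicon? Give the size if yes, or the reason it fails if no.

Primer 1 (CACAGCGCC) matches the top strand at positions 119–127; it acts as a forward primer.
Primer 2's reverse complement is CACTAGGCTTTTTAGT, matching the top strand at positions 138–153; it acts as a reverse primer.
The 3' ends face each other across positions 119–153, giving a 35 bp product.

Yes — a 35 bp product.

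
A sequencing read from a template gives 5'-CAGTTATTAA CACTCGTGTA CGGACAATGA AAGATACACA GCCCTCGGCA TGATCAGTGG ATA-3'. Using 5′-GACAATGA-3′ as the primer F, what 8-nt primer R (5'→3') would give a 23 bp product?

The forward primer binds at positions 23–30, so a 23 bp product ends at position 23 + 23 − 1 = 45.
The reverse primer anneals to the top strand over positions 38–45, i.e. to ACAGCCCT.
Its sequence written 5'→3' is the reverse complement: AGGGCTGT.

5'-AGGGCTGT-3'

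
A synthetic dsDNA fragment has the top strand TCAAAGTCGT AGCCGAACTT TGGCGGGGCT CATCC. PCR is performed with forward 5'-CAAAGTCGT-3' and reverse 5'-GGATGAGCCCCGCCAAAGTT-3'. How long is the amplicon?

Scanning the template, CAAAGTCGT occurs at positions 2–10; this primer anneals to the bottom strand there with its 3' end pointing downstream.
Taking the reverse complement of GGATGAGCCCCGCCAAAGTT gives AACTTTGGCGGGGCTCATCC, found at positions 16–35 on the template; the primer anneals here to the top strand with its 3' end pointing upstream.
Product length = (reverse-primer end) − (forward-primer start) + 1 = 35 − 2 + 1 = 34 bp.

34 bp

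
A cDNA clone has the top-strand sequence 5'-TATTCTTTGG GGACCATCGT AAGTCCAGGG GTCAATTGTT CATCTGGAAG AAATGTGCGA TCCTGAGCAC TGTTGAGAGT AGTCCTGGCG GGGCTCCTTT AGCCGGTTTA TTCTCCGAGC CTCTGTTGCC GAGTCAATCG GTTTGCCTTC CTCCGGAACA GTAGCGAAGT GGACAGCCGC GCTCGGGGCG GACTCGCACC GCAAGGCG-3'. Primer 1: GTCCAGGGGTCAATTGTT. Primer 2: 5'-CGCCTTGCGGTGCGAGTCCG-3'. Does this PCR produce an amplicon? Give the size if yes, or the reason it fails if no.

Primer 1 (GTCCAGGGGTCAATTGTT) matches the top strand at positions 23–40; it acts as a forward primer.
Primer 2's reverse complement is CGGACTCGCACCGCAAGGCG, matching the top strand at positions 189–208; it acts as a reverse primer.
The 3' ends face each other across positions 23–208, giving a 186 bp product.

Yes — a 186 bp product.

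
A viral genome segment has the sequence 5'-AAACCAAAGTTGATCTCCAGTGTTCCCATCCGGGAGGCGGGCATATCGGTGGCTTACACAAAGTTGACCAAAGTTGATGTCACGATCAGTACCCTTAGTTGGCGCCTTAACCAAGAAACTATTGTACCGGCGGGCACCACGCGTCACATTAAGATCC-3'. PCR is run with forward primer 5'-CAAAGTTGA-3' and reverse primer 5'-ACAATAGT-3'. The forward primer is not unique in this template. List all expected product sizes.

121 bp, 67 bp, 57 bp

The forward primer CAAAGTTGA matches the top strand at positions 5–13, 59–67, 69–77.
The reverse primer's reverse complement is ACTATTGT, matching at positions 118–125.
Each forward site pairs with the reverse site to give a product ending at position 125: sizes 121, 67, 57 bp.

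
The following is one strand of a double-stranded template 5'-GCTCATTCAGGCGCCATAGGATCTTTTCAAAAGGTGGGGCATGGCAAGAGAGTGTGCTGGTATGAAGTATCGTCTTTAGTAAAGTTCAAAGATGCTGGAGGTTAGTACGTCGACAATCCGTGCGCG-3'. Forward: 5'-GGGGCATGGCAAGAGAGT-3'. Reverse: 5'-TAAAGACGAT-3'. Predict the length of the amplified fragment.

The forward primer matches the template at positions 36–53.
Taking the reverse complement of TAAAGACGAT gives ATCGTCTTTA, found at positions 69–78 on the template; the primer anneals here to the top strand with its 3' end pointing upstream.
Product length = (reverse-primer end) − (forward-primer start) + 1 = 78 − 36 + 1 = 43 bp.

43 bp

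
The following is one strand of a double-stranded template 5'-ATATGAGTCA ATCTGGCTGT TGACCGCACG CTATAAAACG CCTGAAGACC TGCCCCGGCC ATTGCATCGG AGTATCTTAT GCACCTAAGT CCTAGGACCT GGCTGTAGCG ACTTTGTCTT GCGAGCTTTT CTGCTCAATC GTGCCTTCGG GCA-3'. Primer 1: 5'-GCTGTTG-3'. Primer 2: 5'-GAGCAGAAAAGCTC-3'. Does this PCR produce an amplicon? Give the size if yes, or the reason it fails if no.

Primer 1 (GCTGTTG) matches the top strand at positions 16–22; it acts as a forward primer.
Primer 2's reverse complement is GAGCTTTTCTGCTC, matching the top strand at positions 123–136; it acts as a reverse primer.
The 3' ends face each other across positions 16–136, giving a 121 bp product.

Yes — a 121 bp product.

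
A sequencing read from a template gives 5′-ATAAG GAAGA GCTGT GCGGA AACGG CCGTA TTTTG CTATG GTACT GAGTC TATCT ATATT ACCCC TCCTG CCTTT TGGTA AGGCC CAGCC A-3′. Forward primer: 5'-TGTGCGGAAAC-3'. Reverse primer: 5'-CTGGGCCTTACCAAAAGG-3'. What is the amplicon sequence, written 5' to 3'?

5'-TGTGCGGAAACGGCCGTATTTTGCTATGGTACTGAGTCTATCTATATTACCCCTCCTGCCTTTTGGTAAGGCCCAG-3'

Forward primer TGTGCGGAAAC is found on the top strand at positions 13–23.
Taking the reverse complement of CTGGGCCTTACCAAAAGG gives CCTTTTGGTAAGGCCCAG, found at positions 71–88 on the template; the primer anneals here to the top strand with its 3' end pointing upstream.
The product is the template from position 13 through 88 (76 bp).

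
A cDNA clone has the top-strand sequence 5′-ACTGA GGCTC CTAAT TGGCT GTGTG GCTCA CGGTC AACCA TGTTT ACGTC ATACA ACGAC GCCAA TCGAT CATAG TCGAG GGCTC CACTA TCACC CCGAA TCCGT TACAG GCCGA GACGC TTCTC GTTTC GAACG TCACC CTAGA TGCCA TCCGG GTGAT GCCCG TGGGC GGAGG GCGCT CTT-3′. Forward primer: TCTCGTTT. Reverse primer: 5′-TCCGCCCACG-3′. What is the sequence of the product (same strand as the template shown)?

5'-TCTCGTTTCGAACGTCACCCTAGATGCCATCCGGGTGATGCCCGTGGGCGGA-3'

The forward primer matches the template at positions 122–129.
The reverse primer's reverse complement is CGTGGGCGGA, which matches the template at positions 164–173.
The product is the template from position 122 through 173 (52 bp).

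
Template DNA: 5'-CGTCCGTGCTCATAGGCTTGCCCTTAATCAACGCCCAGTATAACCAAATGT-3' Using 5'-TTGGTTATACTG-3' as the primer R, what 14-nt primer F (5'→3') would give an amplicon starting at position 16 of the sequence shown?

The reverse primer's reverse complement CAGTATAACCAA matches the template at positions 36–47; the product starts at position 16.
The forward primer is identical to the top strand over positions 16–29: GCTTGCCCTTAATC.

5'-GCTTGCCCTTAATC-3'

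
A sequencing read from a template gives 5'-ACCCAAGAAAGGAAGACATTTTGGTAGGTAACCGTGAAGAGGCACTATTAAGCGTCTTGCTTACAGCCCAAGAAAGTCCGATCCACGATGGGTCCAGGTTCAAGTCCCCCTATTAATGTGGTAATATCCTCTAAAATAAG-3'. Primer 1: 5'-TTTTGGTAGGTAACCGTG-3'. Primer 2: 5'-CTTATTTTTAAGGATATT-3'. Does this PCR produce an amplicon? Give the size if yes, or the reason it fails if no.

Primer 2 (CTTATTTTTAAGGATATT) does not match the top strand, and its reverse complement AATATCCTTAAAAATAAG does not match either.
With no annealing site for primer 2, no amplification occurs.

No product — primer 2 has no binding site in the template.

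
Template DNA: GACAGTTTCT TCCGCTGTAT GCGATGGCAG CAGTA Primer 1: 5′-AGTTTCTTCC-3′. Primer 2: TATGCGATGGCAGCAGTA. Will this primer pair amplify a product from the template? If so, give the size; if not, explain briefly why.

No product — both primers anneal to the same strand and extend in the same direction.

Primer 1 (AGTTTCTTCC) matches the top strand at positions 4–13 (3' end points downstream).
Primer 2 (TATGCGATGGCAGCAGTA) also matches the top strand directly, at positions 18–35 — its reverse complement TACTGCTGCCATCGCATA is not present.
Both primers anneal to the bottom strand with 3' ends pointing the same way, so neither can prime synthesis back toward the other.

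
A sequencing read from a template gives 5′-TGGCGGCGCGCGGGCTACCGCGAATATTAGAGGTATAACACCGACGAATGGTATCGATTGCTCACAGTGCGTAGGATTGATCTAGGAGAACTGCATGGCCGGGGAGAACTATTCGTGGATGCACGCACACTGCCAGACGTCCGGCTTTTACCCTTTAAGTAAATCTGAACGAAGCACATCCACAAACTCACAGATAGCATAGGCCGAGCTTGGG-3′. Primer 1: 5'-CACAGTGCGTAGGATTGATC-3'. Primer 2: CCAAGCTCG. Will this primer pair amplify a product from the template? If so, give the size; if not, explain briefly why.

Yes — a 151 bp product.

Primer 1 (CACAGTGCGTAGGATTGATC) matches the top strand at positions 63–82; it acts as a forward primer.
Primer 2's reverse complement is CGAGCTTGG, matching the top strand at positions 205–213; it acts as a reverse primer.
The 3' ends face each other across positions 63–213, giving a 151 bp product.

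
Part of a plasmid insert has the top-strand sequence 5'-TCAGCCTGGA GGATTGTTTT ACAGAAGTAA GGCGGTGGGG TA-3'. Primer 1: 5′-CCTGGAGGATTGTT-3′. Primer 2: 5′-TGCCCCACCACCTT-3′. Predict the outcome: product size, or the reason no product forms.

Primer 2 (TGCCCCACCACCTT) does not match the top strand, and its reverse complement AAGGTGGTGGGGCA does not match either.
With no annealing site for primer 2, no amplification occurs.

No product — primer 2 has no binding site in the template.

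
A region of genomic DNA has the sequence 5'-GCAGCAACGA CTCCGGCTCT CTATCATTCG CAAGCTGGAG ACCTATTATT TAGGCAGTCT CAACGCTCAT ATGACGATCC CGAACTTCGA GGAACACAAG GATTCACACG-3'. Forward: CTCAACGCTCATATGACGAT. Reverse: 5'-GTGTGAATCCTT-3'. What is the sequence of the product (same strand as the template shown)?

Scanning the template, CTCAACGCTCATATGACGAT occurs at positions 59–78; this primer anneals to the bottom strand there with its 3' end pointing downstream.
Reverse complement of the reverse primer: AAGGATTCACAC. This occurs on the top strand at positions 98–109.
The product is the template from position 59 through 109 (51 bp).

5'-CTCAACGCTCATATGACGATCCCGAACTTCGAGGAACACAAGGATTCACAC-3'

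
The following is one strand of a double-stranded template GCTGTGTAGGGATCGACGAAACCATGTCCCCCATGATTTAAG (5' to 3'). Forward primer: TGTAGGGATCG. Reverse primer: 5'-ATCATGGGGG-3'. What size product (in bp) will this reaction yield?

Scanning the template, TGTAGGGATCG occurs at positions 5–15; this primer anneals to the bottom strand there with its 3' end pointing downstream.
The reverse primer's reverse complement is CCCCCATGAT, which matches the template at positions 28–37.
The product runs from position 5 to position 37, so its length is 37 − 5 + 1 = 33 bp.

33 bp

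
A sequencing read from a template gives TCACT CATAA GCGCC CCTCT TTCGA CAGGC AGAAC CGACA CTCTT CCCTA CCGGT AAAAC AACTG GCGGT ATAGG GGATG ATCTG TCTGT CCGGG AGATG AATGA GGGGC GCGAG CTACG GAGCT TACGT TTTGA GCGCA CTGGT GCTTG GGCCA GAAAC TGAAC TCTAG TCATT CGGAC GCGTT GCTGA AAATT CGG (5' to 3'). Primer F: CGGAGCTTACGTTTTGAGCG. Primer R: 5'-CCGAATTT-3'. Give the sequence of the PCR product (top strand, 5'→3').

Forward primer CGGAGCTTACGTTTTGAGCG is found on the top strand at positions 119–138.
The reverse primer's reverse complement is AAATTCGG, which matches the template at positions 191–198.
The product is the template from position 119 through 198 (80 bp).

5'-CGGAGCTTACGTTTTGAGCGCACTGGTGCTTGGGCCAGAAACTGAACTCTAGTCATTCGGACGCGTTGCTGAAAATTCGG-3'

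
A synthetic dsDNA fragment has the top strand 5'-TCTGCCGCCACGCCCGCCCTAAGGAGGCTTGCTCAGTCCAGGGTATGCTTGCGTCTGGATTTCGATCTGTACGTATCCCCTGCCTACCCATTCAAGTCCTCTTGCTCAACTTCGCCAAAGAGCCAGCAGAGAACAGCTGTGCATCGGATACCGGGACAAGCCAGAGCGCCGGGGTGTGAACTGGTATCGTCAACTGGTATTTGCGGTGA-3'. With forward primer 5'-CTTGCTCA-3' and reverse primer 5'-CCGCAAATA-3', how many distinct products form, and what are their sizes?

Two products: 179 bp, 106 bp

The forward primer CTTGCTCA matches the top strand at positions 28–35, 101–108.
The reverse primer's reverse complement is TATTTGCGG, matching at positions 198–206.
Each forward site pairs with the reverse site to give a product ending at position 206: sizes 179, 106 bp.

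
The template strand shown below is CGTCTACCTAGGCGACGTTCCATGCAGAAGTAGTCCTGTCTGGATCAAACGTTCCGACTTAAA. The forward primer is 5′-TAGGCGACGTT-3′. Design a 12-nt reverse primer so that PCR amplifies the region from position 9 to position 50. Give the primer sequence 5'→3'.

5'-GTTTGATCCAGA-3'

The product's 3' end on the top strand is position 50.
The reverse primer anneals to the top strand over positions 39–50, i.e. to TCTGGATCAAAC.
Its sequence written 5'→3' is the reverse complement: GTTTGATCCAGA.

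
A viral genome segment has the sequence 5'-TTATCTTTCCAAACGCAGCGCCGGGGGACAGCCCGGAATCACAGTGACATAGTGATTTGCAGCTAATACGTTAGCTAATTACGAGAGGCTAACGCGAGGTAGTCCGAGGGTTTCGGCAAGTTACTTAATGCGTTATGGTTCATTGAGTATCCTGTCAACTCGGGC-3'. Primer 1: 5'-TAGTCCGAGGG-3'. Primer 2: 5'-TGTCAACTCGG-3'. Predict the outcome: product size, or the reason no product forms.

Primer 1 (TAGTCCGAGGG) matches the top strand at positions 100–110 (3' end points downstream).
Primer 2 (TGTCAACTCGG) also matches the top strand directly, at positions 153–163 — its reverse complement CCGAGTTGACA is not present.
Both primers anneal to the bottom strand with 3' ends pointing the same way, so neither can prime synthesis back toward the other.

No product — both primers anneal to the same strand and extend in the same direction.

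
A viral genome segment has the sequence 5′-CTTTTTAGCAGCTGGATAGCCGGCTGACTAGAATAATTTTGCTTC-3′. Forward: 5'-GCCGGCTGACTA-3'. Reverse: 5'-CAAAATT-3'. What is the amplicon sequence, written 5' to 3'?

5'-GCCGGCTGACTAGAATAATTTTG-3'

Forward primer GCCGGCTGACTA is found on the top strand at positions 19–30.
Taking the reverse complement of CAAAATT gives AATTTTG, found at positions 35–41 on the template; the primer anneals here to the top strand with its 3' end pointing upstream.
The product is the template from position 19 through 41 (23 bp).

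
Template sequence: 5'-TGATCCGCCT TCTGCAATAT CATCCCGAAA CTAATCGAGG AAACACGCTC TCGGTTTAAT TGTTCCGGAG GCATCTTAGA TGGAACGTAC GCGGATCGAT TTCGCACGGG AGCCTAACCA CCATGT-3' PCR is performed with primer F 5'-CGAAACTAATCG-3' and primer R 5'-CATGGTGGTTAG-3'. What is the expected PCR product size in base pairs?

100 bp

The forward primer matches the template at positions 26–37.
Reverse complement of the reverse primer: CTAACCACCATG. This occurs on the top strand at positions 114–125.
The product runs from position 26 to position 125, so its length is 125 − 26 + 1 = 100 bp.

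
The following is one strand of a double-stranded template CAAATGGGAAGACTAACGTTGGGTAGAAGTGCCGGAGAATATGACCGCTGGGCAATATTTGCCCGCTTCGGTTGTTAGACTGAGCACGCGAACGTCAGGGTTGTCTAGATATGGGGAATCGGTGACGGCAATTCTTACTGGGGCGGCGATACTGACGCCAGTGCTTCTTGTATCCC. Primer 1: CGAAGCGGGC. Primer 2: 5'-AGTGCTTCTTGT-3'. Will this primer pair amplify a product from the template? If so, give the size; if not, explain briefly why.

No product — the primers' 3' ends point away from each other.

Primer 1 (CGAAGCGGGC) has reverse complement GCCCGCTTCG, which matches the top strand at positions 61–70; primer 1 anneals to the top strand there with its 3' end pointing upstream toward position 61.
Primer 2 (AGTGCTTCTTGT) matches the top strand directly at positions 160–171; it anneals to the bottom strand with its 3' end pointing downstream toward position 171.
The 3' ends diverge (primer 1 extends toward position 1, primer 2 toward position 176), so the primers never converge on a shared product.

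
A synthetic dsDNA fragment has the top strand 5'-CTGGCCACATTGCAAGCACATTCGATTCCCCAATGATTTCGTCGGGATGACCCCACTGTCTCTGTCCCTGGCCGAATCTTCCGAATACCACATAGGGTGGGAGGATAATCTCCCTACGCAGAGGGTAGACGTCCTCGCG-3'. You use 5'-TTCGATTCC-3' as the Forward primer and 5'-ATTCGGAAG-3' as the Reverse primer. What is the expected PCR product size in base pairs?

Forward primer TTCGATTCC is found on the top strand at positions 21–29.
Reverse complement of the reverse primer: CTTCCGAAT. This occurs on the top strand at positions 78–86.
Product length = (reverse-primer end) − (forward-primer start) + 1 = 86 − 21 + 1 = 66 bp.

66 bp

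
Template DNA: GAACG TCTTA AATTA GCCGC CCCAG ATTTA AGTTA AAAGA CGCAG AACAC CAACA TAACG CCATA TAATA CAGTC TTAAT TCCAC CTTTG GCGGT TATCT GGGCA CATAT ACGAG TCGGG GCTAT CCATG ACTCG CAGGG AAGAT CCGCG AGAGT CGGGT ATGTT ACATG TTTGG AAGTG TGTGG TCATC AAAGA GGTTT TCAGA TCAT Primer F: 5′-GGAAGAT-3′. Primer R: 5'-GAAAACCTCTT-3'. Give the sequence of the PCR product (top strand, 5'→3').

Scanning the template, GGAAGAT occurs at positions 139–145; this primer anneals to the bottom strand there with its 3' end pointing downstream.
Taking the reverse complement of GAAAACCTCTT gives AAGAGGTTTTC, found at positions 192–202 on the template; the primer anneals here to the top strand with its 3' end pointing upstream.
The product is the template from position 139 through 202 (64 bp).

5'-GGAAGATCCGCGAGAGTCGGGTATGTTACATGTTTGGAAGTGTGTGGTCATCAAAGAGGTTTTC-3'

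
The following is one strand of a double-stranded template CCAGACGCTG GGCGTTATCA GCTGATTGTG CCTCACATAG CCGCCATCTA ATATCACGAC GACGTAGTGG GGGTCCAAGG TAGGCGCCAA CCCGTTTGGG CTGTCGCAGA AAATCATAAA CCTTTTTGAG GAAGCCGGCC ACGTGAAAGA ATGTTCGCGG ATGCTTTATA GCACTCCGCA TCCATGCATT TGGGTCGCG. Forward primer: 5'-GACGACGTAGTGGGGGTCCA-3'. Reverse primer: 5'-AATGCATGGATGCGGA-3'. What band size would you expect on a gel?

The forward primer matches the template at positions 58–77.
Taking the reverse complement of AATGCATGGATGCGGA gives TCCGCATCCATGCATT, found at positions 175–190 on the template; the primer anneals here to the top strand with its 3' end pointing upstream.
Amplicon spans positions 58–190: 133 bp.

133 bp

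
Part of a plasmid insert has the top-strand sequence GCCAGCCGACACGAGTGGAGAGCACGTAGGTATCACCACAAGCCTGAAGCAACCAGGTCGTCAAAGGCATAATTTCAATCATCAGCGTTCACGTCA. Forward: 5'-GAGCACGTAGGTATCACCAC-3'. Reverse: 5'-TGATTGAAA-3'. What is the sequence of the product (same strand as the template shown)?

Forward primer GAGCACGTAGGTATCACCAC is found on the top strand at positions 20–39.
The reverse primer's reverse complement is TTTCAATCA, which matches the template at positions 73–81.
The product is the template from position 20 through 81 (62 bp).

5'-GAGCACGTAGGTATCACCACAAGCCTGAAGCAACCAGGTCGTCAAAGGCATAATTTCAATCA-3'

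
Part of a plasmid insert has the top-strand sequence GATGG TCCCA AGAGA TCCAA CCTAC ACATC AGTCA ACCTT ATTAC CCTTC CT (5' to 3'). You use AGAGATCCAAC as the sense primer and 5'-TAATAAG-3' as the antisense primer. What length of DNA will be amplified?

34 bp

Scanning the template, AGAGATCCAAC occurs at positions 11–21; this primer anneals to the bottom strand there with its 3' end pointing downstream.
Taking the reverse complement of TAATAAG gives CTTATTA, found at positions 38–44 on the template; the primer anneals here to the top strand with its 3' end pointing upstream.
Amplicon spans positions 11–44: 34 bp.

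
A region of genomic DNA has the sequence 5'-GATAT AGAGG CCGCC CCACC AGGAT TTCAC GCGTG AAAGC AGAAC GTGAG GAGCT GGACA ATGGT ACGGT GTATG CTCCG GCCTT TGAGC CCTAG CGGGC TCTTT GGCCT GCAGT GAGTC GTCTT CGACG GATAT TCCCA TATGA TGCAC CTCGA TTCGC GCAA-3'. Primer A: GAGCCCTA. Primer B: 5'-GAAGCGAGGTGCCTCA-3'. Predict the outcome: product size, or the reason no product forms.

No product — primer B has no binding site in the template.

Primer B (GAAGCGAGGTGCCTCA) does not match the top strand, and its reverse complement TGAGGCACCTCGCTTC does not match either.
With no annealing site for primer B, no amplification occurs.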